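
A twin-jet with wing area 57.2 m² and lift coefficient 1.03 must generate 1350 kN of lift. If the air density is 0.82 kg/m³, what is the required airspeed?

L = ½ρv²S·CL ⇒ v = √(2L/(ρ·S·CL))
v = √(2 × 1.35×10^6 / (0.82 × 57.2 × 1.03)) = √55890 = 236 m/s

v = 236 m/s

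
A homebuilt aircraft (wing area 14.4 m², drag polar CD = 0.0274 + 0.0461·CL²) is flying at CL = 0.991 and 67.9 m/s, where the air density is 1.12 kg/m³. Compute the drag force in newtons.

CD = 0.0274 + 0.0461 × 0.991² = 0.07267
D = ½ρv²S·CD = ½ × 1.12 × 67.9² × 14.4 × 0.07267 = 2700 N

D = 2700 N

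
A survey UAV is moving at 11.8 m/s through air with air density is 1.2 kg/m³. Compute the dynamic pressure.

q = 83.5 Pa

q = ½ρv² = ½ × 1.2 × 11.8² = 83.5 Pa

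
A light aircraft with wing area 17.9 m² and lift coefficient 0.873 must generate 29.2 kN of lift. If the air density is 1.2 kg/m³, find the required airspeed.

v = 55.8 m/s

L = ½ρv²S·CL ⇒ v = √(2L/(ρ·S·CL))
v = √(2 × 29200 / (1.2 × 17.9 × 0.873)) = √3114 = 55.8 m/s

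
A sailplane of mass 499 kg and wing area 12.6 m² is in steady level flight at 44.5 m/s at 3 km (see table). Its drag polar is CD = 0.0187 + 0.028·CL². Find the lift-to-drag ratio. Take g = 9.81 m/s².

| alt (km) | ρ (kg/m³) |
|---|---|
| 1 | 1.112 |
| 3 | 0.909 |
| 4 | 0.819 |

At 3 km, from the table: ρ = 0.909 kg/m³.
Weight W = mg = 499 × 9.81 = 4895.2 N; in level flight L = W.
Dynamic pressure q = 0.5 × 0.909 × 44.5² = 900 Pa.
CL = W/(q·S) = 4895.2 / (900 × 12.6) = 0.4317.
CD = 0.0187 + 0.028 × 0.4317² = 0.02392.
L/D = CL/CD = 0.4317 / 0.02392 = 18

L/D = 18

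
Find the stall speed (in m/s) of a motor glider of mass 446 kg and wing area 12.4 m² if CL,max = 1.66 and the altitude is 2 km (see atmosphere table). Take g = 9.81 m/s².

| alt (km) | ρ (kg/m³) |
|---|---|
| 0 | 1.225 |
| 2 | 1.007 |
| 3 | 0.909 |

V_stall = 20.5 m/s

At 2 km, from the table: ρ = 1.007 kg/m³.
Stall occurs when L = W at CL,max. W = mg = 446 × 9.81 = 4375 N.
From L = ½ρV²S·CL,max = W: V_stall = √(2W/(ρSCL,max)) = √(2·4375/(1.007·12.4·1.66))
V_stall = √422.2 = 20.5 m/s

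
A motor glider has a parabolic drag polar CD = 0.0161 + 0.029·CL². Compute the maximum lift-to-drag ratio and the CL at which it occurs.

(L/D)max = 23.1, at CL = 0.745

For CD = CD0 + K·CL², (L/D)max occurs at CL* = √(CD0/K) and equals 1/(2√(K·CD0)).
(L/D)max = 1/(2√(0.029 × 0.0161)) = 1/(2 × 0.02161) = 23.1
CL* = √(0.0161/0.029) = 0.745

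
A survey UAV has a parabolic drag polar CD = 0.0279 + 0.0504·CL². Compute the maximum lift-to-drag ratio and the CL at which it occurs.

(L/D)max = 13.3, at CL = 0.744

For CD = CD0 + K·CL², (L/D)max occurs at CL* = √(CD0/K) and equals 1/(2√(K·CD0)).
(L/D)max = 1/(2√(0.0504 × 0.0279)) = 1/(2 × 0.0375) = 13.3
CL* = √(0.0279/0.0504) = 0.744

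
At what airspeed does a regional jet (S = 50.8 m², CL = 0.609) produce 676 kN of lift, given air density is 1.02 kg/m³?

L = ½ρv²S·CL ⇒ v = √(2L/(ρ·S·CL))
v = √(2 × 6.76×10^5 / (1.02 × 50.8 × 0.609)) = √42840 = 207 m/s

v = 207 m/s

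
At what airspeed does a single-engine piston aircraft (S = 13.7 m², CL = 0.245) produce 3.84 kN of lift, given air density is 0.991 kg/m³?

L = ½ρv²S·CL ⇒ v = √(2L/(ρ·S·CL))
v = √(2 × 3840 / (0.991 × 13.7 × 0.245)) = √2309 = 48.1 m/s

v = 48.1 m/s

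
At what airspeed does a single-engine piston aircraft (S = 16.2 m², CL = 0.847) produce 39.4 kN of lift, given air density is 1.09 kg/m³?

v = 72.6 m/s

L = ½ρv²S·CL ⇒ v = √(2L/(ρ·S·CL))
v = √(2 × 39400 / (1.09 × 16.2 × 0.847)) = √5269 = 72.6 m/s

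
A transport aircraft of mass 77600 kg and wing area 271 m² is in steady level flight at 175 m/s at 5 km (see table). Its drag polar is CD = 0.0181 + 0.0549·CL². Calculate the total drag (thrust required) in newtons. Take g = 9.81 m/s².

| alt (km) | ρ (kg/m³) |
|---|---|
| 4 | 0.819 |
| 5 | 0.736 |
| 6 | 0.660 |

D = 65700 N

At 5 km, from the table: ρ = 0.736 kg/m³.
Weight W = mg = 77600 × 9.81 = 7.6126×10^5 N; in level flight L = W.
Dynamic pressure q = 0.5 × 0.736 × 175² = 11270 Pa.
CL = W/(q·S) = 7.6126×10^5 / (11270 × 271) = 0.2493.
CD = 0.0181 + 0.0549 × 0.2493² = 0.02151.
D = q·S·CD = 11270 × 271 × 0.02151 = 65700 N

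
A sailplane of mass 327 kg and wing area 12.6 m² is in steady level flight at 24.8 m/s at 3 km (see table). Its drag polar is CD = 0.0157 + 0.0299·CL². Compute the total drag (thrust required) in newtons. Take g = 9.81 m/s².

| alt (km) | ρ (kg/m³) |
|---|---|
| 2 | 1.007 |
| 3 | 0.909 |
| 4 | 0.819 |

At 3 km, from the table: ρ = 0.909 kg/m³.
Level flight ⇒ L = W = m·g = 327 × 9.81 = 3207.9 N.
q = ½ρv² = ½ × 0.909 × 24.8² = 279.5 Pa.
CL = W/(q·S) = 3207.9 / (279.5 × 12.6) = 0.9108.
CD = 0.0157 + 0.0299 × 0.9108² = 0.0405.
D = q·S·CD = 279.5 × 12.6 × 0.0405 = 142.7 N

D = 143 N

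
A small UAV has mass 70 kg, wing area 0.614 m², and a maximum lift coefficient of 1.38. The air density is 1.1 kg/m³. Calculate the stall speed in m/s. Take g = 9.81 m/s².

Stall occurs when L = W at CL,max. W = mg = 70 × 9.81 = 686.7 N.
From L = ½ρV²S·CL,max = W: V_stall = √(2W/(ρSCL,max)) = √(2·686.7/(1.1·0.614·1.38))
V_stall = √1474 = 38.4 m/s

V_stall = 38.4 m/s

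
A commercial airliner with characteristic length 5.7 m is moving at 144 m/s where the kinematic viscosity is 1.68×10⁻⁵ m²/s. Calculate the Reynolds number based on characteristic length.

Re = v·c/ν = 144 × 5.7 / (1.68×10⁻⁵) = 4.89×10^7

Re = 4.89×10^7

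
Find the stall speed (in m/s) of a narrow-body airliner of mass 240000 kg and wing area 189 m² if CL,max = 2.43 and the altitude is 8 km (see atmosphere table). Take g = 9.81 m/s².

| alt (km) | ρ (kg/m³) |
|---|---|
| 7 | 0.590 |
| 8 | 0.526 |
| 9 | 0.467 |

V_stall = 140 m/s

At 8 km, from the table: ρ = 0.526 kg/m³.
At stall, lift equals weight: L = W = m·g = 240000 × 9.81 = 2.354×10^6 N.
From L = ½ρV²S·CL,max = W: V_stall = √(2W/(ρSCL,max)) = √(2·2.354×10^6/(0.526·189·2.43))
V_stall = √19490 = 140 m/s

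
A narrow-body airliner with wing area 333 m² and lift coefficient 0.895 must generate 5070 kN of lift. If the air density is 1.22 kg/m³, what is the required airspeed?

v = 167 m/s

L = ½ρv²S·CL ⇒ v = √(2L/(ρ·S·CL))
v = √(2 × 5.07×10^6 / (1.22 × 333 × 0.895)) = √27890 = 167 m/s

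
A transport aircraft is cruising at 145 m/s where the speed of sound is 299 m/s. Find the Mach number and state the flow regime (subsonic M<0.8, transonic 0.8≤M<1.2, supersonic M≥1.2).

M = v/a = 145 / 299 = 0.485
M = 0.485 → subsonic.

M = 0.485 (subsonic)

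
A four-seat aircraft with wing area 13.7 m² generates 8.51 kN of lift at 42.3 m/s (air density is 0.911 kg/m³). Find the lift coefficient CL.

From L = ½ρv²S·CL, rearranging gives CL = 2L/(ρv²S).
CL = 2 × 8510 / (0.911 × 42.3² × 13.7) = 0.762

CL = 0.762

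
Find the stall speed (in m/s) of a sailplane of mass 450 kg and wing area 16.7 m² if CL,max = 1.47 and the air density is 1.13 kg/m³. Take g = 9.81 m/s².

At stall, lift equals weight: L = W = m·g = 450 × 9.81 = 4414 N.
V_stall = √(2W/(ρ·S·CL,max)) = √(2 × 4414 / (1.13 × 16.7 × 1.47))
V_stall = √318.3 = 17.8 m/s

V_stall = 17.8 m/s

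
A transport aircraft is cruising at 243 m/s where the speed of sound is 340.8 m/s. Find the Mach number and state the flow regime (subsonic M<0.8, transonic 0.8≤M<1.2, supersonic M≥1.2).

M = 0.713 (subsonic)

M = v/a = 243 / 340.8 = 0.713
M = 0.713 → subsonic.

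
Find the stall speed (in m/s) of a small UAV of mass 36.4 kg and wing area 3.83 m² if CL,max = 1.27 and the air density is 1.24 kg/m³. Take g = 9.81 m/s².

V_stall = 10.9 m/s

Weight W = mg = 36.4 × 9.81 = 357.1 N.
From L = ½ρV²S·CL,max = W: V_stall = √(2W/(ρSCL,max)) = √(2·357.1/(1.24·3.83·1.27))
V_stall = √118.4 = 10.9 m/s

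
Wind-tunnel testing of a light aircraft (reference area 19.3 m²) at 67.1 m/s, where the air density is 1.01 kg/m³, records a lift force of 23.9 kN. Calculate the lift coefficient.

CL = 0.545

From L = ½ρv²S·CL, rearranging gives CL = 2L/(ρv²S).
CL = 2 × 23900 / (1.01 × 67.1² × 19.3) = 0.545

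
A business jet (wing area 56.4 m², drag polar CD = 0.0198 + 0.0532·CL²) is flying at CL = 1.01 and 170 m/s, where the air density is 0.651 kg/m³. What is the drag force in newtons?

CD = 0.0198 + 0.0532 × 1.01² = 0.07407
D = ½ρv²S·CD = ½ × 0.651 × 170² × 56.4 × 0.07407 = 39300 N

D = 39300 N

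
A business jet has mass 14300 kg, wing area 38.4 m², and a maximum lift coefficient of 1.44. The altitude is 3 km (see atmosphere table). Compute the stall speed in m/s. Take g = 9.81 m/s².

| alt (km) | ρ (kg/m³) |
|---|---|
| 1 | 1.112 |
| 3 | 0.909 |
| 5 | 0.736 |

At 3 km, from the table: ρ = 0.909 kg/m³.
At stall, lift equals weight: L = W = m·g = 14300 × 9.81 = 1.403×10^5 N.
V_stall = √(2W/(ρ·S·CL,max)) = √(2 × 1.403×10^5 / (0.909 × 38.4 × 1.44))
V_stall = √5582 = 74.7 m/s

V_stall = 74.7 m/s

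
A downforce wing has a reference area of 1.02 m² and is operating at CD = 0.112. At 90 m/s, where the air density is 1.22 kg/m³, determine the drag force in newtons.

Dynamic pressure q = ½ρv² = ½ × 1.22 × 90² = 4941 Pa.
D = q·S·CD = 4941 × 1.02 × 0.112 = 564 N

D = 564 N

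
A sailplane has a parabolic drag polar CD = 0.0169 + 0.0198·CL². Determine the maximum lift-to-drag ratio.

For CD = CD0 + K·CL², (L/D)max occurs at CL* = √(CD0/K) and equals 1/(2√(K·CD0)).
(L/D)max = 1/(2√(0.0198 × 0.0169)) = 1/(2 × 0.01829) = 27.3

(L/D)max = 27.3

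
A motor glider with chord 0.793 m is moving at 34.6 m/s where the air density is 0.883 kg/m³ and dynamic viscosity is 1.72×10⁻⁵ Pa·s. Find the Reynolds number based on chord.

Re = 1.41×10^6

Re = ρ·v·c/μ = 0.883 × 34.6 × 0.793 / (1.72×10⁻⁵) = 1.41×10^6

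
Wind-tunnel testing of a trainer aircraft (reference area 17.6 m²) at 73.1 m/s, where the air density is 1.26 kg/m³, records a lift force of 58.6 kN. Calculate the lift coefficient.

CL = 0.989

From L = ½ρv²S·CL, rearranging gives CL = 2L/(ρv²S).
CL = 2 × 58600 / (1.26 × 73.1² × 17.6) = 0.989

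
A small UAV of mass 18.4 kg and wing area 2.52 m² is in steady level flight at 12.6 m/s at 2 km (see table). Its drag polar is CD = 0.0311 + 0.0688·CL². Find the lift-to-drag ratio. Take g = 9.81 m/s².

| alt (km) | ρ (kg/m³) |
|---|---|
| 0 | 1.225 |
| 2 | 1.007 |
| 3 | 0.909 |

At 2 km, from the table: ρ = 1.007 kg/m³.
Level flight ⇒ L = W = m·g = 18.4 × 9.81 = 180.5 N.
Dynamic pressure q = 0.5 × 1.007 × 12.6² = 79.94 Pa.
Required CL = L/(qS) = 180.5/(79.94·2.52) = 0.8961.
CD = 0.0311 + 0.0688 × 0.8961² = 0.08634.
L/D = CL/CD = 0.8961 / 0.08634 = 10.4

L/D = 10.4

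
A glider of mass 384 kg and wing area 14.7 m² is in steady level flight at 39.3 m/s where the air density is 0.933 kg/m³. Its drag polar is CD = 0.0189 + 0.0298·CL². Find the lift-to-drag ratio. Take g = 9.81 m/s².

L/D = 15.7

Weight W = mg = 384 × 9.81 = 3767 N; in level flight L = W.
Dynamic pressure q = 0.5 × 0.933 × 39.3² = 720.5 Pa.
Required CL = L/(qS) = 3767/(720.5·14.7) = 0.3557.
CD = 0.0189 + 0.0298 × 0.3557² = 0.02267.
L/D = CL/CD = 0.3557 / 0.02267 = 15.7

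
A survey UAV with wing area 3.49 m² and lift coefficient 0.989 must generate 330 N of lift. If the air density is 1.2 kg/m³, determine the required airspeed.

L = ½ρv²S·CL ⇒ v = √(2L/(ρ·S·CL))
v = √(2 × 330 / (1.2 × 3.49 × 0.989)) = √159.3 = 12.6 m/s

v = 12.6 m/s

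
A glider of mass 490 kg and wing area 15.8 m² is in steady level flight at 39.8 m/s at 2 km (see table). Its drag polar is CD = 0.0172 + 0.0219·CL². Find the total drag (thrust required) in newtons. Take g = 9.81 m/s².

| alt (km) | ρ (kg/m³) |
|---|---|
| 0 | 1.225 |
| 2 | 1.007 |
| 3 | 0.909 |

D = 257 N

At 2 km, from the table: ρ = 1.007 kg/m³.
In steady level flight, lift balances weight: W = mg = 490 × 9.81 = 4806.9 N.
q = ½ρv² = ½ × 1.007 × 39.8² = 797.6 Pa.
CL = 2W/(ρv²S) = 2×4806.9/(1.007×39.8²×15.8) = 0.3815.
CD = 0.0172 + 0.0219 × 0.3815² = 0.02039.
D = q·S·CD = 797.6 × 15.8 × 0.02039 = 256.9 N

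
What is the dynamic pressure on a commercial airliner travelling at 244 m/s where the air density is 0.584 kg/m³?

q = ½ρv² = ½ × 0.584 × 244² = 17400 Pa

q = 17400 Pa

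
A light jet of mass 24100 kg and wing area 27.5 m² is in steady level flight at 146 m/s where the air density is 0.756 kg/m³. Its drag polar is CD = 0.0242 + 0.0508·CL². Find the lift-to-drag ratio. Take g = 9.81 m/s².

L/D = 13

Level flight ⇒ L = W = m·g = 24100 × 9.81 = 2.3642×10^5 N.
q = ½ρv² = ½ × 0.756 × 146² = 8057 Pa.
Required CL = L/(qS) = 2.3642×10^5/(8057·27.5) = 1.067.
CD = 0.0242 + 0.0508 × 1.067² = 0.08203.
L/D = CL/CD = 1.067 / 0.08203 = 13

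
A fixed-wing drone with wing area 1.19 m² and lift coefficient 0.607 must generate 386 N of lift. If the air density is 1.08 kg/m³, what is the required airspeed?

L = ½ρv²S·CL ⇒ v = √(2L/(ρ·S·CL))
v = √(2 × 386 / (1.08 × 1.19 × 0.607)) = √989.6 = 31.5 m/s

v = 31.5 m/s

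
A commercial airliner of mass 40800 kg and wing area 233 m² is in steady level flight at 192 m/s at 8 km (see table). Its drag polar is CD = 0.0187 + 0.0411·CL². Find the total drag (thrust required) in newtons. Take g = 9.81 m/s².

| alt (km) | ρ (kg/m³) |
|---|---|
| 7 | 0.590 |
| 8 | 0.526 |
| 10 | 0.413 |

At 8 km, from the table: ρ = 0.526 kg/m³.
In steady level flight, lift balances weight: W = mg = 40800 × 9.81 = 4.0025×10^5 N.
q = ½ρv² = ½ × 0.526 × 192² = 9695 Pa.
CL = W/(q·S) = 4.0025×10^5 / (9695 × 233) = 0.1772.
CD = 0.0187 + 0.0411 × 0.1772² = 0.01999.
D = q·S·CD = 9695 × 233 × 0.01999 = 45160 N

D = 45200 N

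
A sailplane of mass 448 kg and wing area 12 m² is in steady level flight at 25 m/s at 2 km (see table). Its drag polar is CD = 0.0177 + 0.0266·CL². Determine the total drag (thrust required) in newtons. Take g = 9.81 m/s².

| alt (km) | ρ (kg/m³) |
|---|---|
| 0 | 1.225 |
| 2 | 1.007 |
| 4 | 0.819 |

D = 203 N

At 2 km, from the table: ρ = 1.007 kg/m³.
Weight W = mg = 448 × 9.81 = 4394.9 N; in level flight L = W.
q = ½ρv² = ½ × 1.007 × 25² = 314.7 Pa.
CL = W/(q·S) = 4394.9 / (314.7 × 12) = 1.164.
CD = 0.0177 + 0.0266 × 1.164² = 0.05373.
D = q·S·CD = 314.7 × 12 × 0.05373 = 202.9 N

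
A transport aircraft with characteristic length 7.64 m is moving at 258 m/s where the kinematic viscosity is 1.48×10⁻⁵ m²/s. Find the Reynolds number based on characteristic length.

Re = v·c/ν = 258 × 7.64 / (1.48×10⁻⁵) = 1.33×10^8

Re = 1.33×10^8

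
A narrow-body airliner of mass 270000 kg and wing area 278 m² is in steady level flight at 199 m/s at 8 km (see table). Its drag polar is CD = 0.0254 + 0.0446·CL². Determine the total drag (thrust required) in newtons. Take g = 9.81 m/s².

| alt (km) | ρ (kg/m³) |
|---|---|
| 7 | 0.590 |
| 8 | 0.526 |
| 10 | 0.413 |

D = 1.82×10^5 N

At 8 km, from the table: ρ = 0.526 kg/m³.
In steady level flight, lift balances weight: W = mg = 270000 × 9.81 = 2.6487×10^6 N.
Dynamic pressure q = 0.5 × 0.526 × 199² = 10420 Pa.
Required CL = L/(qS) = 2.6487×10^6/(10420·278) = 0.9148.
CD = 0.0254 + 0.0446 × 0.9148² = 0.06272.
D = q·S·CD = 10420 × 278 × 0.06272 = 1.816×10^5 N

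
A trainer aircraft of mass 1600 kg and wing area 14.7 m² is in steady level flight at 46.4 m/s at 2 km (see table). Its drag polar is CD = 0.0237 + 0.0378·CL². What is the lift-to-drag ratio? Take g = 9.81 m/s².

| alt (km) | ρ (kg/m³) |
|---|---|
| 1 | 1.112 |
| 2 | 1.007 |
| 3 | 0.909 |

L/D = 16.3

At 2 km, from the table: ρ = 1.007 kg/m³.
Weight W = mg = 1600 × 9.81 = 15696 N; in level flight L = W.
Dynamic pressure q = 0.5 × 1.007 × 46.4² = 1084 Pa.
Required CL = L/(qS) = 15696/(1084·14.7) = 0.985.
CD = 0.0237 + 0.0378 × 0.985² = 0.06037.
L/D = CL/CD = 0.985 / 0.06037 = 16.3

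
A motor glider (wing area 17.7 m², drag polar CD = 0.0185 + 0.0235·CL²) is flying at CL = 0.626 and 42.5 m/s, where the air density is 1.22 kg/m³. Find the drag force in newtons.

CD = 0.0185 + 0.0235 × 0.626² = 0.02771
D = ½ρv²S·CD = ½ × 1.22 × 42.5² × 17.7 × 0.02771 = 540 N

D = 540 N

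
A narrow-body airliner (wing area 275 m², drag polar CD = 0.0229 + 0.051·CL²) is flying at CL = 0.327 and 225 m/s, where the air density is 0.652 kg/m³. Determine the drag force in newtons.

D = 1.29×10^5 N

CD = 0.0229 + 0.051 × 0.327² = 0.02835
D = ½ρv²S·CD = ½ × 0.652 × 225² × 275 × 0.02835 = 1.29×10^5 N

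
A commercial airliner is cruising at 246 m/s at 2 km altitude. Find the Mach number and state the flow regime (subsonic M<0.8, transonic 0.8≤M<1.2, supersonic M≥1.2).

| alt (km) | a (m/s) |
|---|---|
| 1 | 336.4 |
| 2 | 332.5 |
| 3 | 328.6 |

M = 0.74 (subsonic)

At 2 km, from the table: a = 332.5 m/s.
M = v/a = 246 / 332.5 = 0.74
M = 0.74 → subsonic.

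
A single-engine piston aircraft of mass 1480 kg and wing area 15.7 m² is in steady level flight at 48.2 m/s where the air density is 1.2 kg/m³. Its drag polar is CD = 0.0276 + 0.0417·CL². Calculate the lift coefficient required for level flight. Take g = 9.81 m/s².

CL = 0.663

Weight W = mg = 1480 × 9.81 = 14519 N; in level flight L = W.
q = ½ρv² = ½ × 1.2 × 48.2² = 1394 Pa.
CL = 2W/(ρv²S) = 2×14519/(1.2×48.2²×15.7) = 0.6634.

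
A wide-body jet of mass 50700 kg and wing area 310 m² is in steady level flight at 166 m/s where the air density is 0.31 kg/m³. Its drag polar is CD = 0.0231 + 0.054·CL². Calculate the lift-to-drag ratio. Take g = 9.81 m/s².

Weight W = mg = 50700 × 9.81 = 4.9737×10^5 N; in level flight L = W.
q = ½ρv² = ½ × 0.31 × 166² = 4271 Pa.
CL = W/(q·S) = 4.9737×10^5 / (4271 × 310) = 0.3756.
CD = 0.0231 + 0.054 × 0.3756² = 0.03072.
L/D = CL/CD = 0.3756 / 0.03072 = 12.2

L/D = 12.2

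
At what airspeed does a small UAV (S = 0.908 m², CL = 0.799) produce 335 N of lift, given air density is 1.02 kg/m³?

v = 30.1 m/s

L = ½ρv²S·CL ⇒ v = √(2L/(ρ·S·CL))
v = √(2 × 335 / (1.02 × 0.908 × 0.799)) = √905.4 = 30.1 m/s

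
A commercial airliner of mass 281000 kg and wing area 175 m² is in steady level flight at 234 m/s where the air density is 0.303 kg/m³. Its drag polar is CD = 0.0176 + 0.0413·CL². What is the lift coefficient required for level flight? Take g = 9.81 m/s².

CL = 1.9

In steady level flight, lift balances weight: W = mg = 281000 × 9.81 = 2.7566×10^6 N.
Dynamic pressure q = 0.5 × 0.303 × 234² = 8296 Pa.
CL = 2W/(ρv²S) = 2×2.7566×10^6/(0.303×234²×175) = 1.899.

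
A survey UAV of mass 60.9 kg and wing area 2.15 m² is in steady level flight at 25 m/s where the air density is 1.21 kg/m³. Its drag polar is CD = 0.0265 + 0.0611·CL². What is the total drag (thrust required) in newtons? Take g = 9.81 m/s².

D = 48.4 N

Weight W = mg = 60.9 × 9.81 = 597.43 N; in level flight L = W.
Dynamic pressure q = 0.5 × 1.21 × 25² = 378.1 Pa.
Required CL = L/(qS) = 597.43/(378.1·2.15) = 0.7349.
CD = 0.0265 + 0.0611 × 0.7349² = 0.0595.
D = q·S·CD = 378.1 × 2.15 × 0.0595 = 48.37 N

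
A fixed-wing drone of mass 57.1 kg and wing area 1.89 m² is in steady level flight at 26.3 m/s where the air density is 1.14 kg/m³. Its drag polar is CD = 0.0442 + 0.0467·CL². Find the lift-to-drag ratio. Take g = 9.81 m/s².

L/D = 10.6

In steady level flight, lift balances weight: W = mg = 57.1 × 9.81 = 560.15 N.
Dynamic pressure q = 0.5 × 1.14 × 26.3² = 394.3 Pa.
CL = W/(q·S) = 560.15 / (394.3 × 1.89) = 0.7517.
CD = 0.0442 + 0.0467 × 0.7517² = 0.07059.
L/D = CL/CD = 0.7517 / 0.07059 = 10.6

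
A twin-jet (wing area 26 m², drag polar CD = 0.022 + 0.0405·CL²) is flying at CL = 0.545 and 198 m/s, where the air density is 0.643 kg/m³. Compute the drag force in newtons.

D = 11200 N

CD = 0.022 + 0.0405 × 0.545² = 0.03403
D = ½ρv²S·CD = ½ × 0.643 × 198² × 26 × 0.03403 = 11200 N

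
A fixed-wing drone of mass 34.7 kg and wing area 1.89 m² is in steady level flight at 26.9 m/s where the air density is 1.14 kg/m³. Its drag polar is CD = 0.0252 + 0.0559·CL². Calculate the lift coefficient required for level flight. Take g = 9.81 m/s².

Weight W = mg = 34.7 × 9.81 = 340.41 N; in level flight L = W.
q = ½ρv² = ½ × 1.14 × 26.9² = 412.5 Pa.
CL = W/(q·S) = 340.41 / (412.5 × 1.89) = 0.4367.

CL = 0.437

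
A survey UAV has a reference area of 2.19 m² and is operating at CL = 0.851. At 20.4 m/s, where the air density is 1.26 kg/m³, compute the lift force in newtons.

Dynamic pressure q = ½ρv² = ½ × 1.26 × 20.4² = 262.2 Pa.
L = q·S·CL = 262.2 × 2.19 × 0.851 = 489 N

L = 489 N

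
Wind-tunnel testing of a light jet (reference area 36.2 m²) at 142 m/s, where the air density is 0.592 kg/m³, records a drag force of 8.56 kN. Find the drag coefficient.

From D = ½ρv²S·CD, rearranging gives CD = 2D/(ρv²S).
CD = 2 × 8560 / (0.592 × 142² × 36.2) = 0.0396

CD = 0.0396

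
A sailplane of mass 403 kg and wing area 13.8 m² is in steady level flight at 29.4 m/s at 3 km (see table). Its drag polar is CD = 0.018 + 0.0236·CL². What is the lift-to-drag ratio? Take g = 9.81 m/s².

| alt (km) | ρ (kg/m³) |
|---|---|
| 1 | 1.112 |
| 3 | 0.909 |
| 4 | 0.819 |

At 3 km, from the table: ρ = 0.909 kg/m³.
Weight W = mg = 403 × 9.81 = 3953.4 N; in level flight L = W.
Dynamic pressure q = 0.5 × 0.909 × 29.4² = 392.9 Pa.
CL = W/(q·S) = 3953.4 / (392.9 × 13.8) = 0.7292.
CD = 0.018 + 0.0236 × 0.7292² = 0.03055.
L/D = CL/CD = 0.7292 / 0.03055 = 23.9

L/D = 23.9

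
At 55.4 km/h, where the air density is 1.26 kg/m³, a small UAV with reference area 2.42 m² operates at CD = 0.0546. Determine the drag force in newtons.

Convert speed: v = 55.4 km/h ÷ 3.6 = 15.39 m/s.
Dynamic pressure q = ½ρv² = ½ × 1.26 × 15.39² = 149.2 Pa.
D = q·S·CD = 149.2 × 2.42 × 0.0546 = 19.7 N

D = 19.7 N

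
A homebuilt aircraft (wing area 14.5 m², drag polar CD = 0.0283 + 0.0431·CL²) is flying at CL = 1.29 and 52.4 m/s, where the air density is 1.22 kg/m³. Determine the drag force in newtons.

CD = 0.0283 + 0.0431 × 1.29² = 0.1
D = ½ρv²S·CD = ½ × 1.22 × 52.4² × 14.5 × 0.1 = 2430 N

D = 2430 N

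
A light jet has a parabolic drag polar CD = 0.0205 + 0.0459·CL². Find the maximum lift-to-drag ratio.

For CD = CD0 + K·CL², (L/D)max occurs at CL* = √(CD0/K) and equals 1/(2√(K·CD0)).
(L/D)max = 1/(2√(0.0459 × 0.0205)) = 1/(2 × 0.03067) = 16.3

(L/D)max = 16.3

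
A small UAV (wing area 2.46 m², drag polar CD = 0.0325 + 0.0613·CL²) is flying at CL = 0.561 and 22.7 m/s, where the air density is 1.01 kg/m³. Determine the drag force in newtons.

D = 33.2 N

CD = 0.0325 + 0.0613 × 0.561² = 0.05179
D = ½ρv²S·CD = ½ × 1.01 × 22.7² × 2.46 × 0.05179 = 33.2 N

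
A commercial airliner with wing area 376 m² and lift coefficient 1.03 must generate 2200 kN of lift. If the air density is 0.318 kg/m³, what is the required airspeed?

L = ½ρv²S·CL ⇒ v = √(2L/(ρ·S·CL))
v = √(2 × 2.2×10^6 / (0.318 × 376 × 1.03)) = √35730 = 189 m/s

v = 189 m/s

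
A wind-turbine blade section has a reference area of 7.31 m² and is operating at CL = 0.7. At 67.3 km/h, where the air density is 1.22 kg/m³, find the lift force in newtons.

Convert speed: v = 67.3 km/h ÷ 3.6 = 18.69 m/s.
L = ½ρv²S·CL = ½ × 1.22 × 18.69² × 7.31 × 0.7 = 1090 N

L = 1090 N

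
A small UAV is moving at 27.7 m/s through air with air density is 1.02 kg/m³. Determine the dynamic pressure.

q = 391 Pa

q = ½ρv² = ½ × 1.02 × 27.7² = 391 Pa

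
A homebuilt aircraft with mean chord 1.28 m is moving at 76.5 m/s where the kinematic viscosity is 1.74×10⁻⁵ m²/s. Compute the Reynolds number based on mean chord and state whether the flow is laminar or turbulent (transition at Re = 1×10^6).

Re = v·c/ν = 76.5 × 1.28 / (1.74×10⁻⁵) = 5.63×10^6
Since 5.63×10^6 > 1×10^6, the flow is turbulent.

Re = 5.63×10^6 (turbulent)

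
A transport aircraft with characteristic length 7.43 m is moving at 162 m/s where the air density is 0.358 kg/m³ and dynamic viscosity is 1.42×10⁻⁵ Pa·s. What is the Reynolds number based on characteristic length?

Re = 3.03×10^7

Re = ρ·v·c/μ = 0.358 × 162 × 7.43 / (1.42×10⁻⁵) = 3.03×10^7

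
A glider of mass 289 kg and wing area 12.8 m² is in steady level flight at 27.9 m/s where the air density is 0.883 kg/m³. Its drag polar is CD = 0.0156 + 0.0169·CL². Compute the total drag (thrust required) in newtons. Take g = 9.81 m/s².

Level flight ⇒ L = W = m·g = 289 × 9.81 = 2835.1 N.
Dynamic pressure q = 0.5 × 0.883 × 27.9² = 343.7 Pa.
CL = 2W/(ρv²S) = 2×2835.1/(0.883×27.9²×12.8) = 0.6445.
CD = 0.0156 + 0.0169 × 0.6445² = 0.02262.
D = q·S·CD = 343.7 × 12.8 × 0.02262 = 99.5 N

D = 99.5 N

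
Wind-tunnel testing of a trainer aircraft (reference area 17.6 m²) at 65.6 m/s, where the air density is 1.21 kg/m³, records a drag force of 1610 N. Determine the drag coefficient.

CD = 0.0351

From D = ½ρv²S·CD, rearranging gives CD = 2D/(ρv²S).
CD = 2 × 1610 / (1.21 × 65.6² × 17.6) = 0.0351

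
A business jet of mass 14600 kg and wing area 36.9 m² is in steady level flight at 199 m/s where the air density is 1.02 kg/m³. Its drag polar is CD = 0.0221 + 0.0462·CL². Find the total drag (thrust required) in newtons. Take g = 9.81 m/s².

Weight W = mg = 14600 × 9.81 = 1.4323×10^5 N; in level flight L = W.
q = ½ρv² = ½ × 1.02 × 199² = 20200 Pa.
Required CL = L/(qS) = 1.4323×10^5/(20200·36.9) = 0.1922.
CD = 0.0221 + 0.0462 × 0.1922² = 0.02381.
D = q·S·CD = 20200 × 36.9 × 0.02381 = 17740 N

D = 17700 N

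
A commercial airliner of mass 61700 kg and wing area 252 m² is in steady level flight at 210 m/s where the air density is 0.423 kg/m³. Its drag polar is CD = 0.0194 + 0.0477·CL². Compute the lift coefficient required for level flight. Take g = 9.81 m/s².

CL = 0.258

In steady level flight, lift balances weight: W = mg = 61700 × 9.81 = 6.0528×10^5 N.
q = ½ρv² = ½ × 0.423 × 210² = 9327 Pa.
Required CL = L/(qS) = 6.0528×10^5/(9327·252) = 0.2575.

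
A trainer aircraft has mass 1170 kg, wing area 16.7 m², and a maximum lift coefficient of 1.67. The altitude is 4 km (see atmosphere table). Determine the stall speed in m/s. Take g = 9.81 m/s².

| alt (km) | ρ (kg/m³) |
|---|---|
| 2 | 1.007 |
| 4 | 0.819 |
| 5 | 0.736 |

V_stall = 31.7 m/s

At 4 km, from the table: ρ = 0.819 kg/m³.
At stall, lift equals weight: L = W = m·g = 1170 × 9.81 = 11480 N.
V_stall = √(2W/(ρ·S·CL,max)) = √(2 × 11480 / (0.819 × 16.7 × 1.67))
V_stall = √1005 = 31.7 m/s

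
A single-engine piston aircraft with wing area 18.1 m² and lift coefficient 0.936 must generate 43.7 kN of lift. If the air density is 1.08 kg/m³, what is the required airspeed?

v = 69.1 m/s

L = ½ρv²S·CL ⇒ v = √(2L/(ρ·S·CL))
v = √(2 × 43700 / (1.08 × 18.1 × 0.936)) = √4777 = 69.1 m/s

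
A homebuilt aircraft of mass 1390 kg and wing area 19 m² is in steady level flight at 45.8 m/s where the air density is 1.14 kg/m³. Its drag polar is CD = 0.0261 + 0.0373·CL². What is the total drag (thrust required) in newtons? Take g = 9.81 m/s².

D = 898 N

Weight W = mg = 1390 × 9.81 = 13636 N; in level flight L = W.
Dynamic pressure q = 0.5 × 1.14 × 45.8² = 1196 Pa.
CL = 2W/(ρv²S) = 2×13636/(1.14×45.8²×19) = 0.6002.
CD = 0.0261 + 0.0373 × 0.6002² = 0.03954.
D = q·S·CD = 1196 × 19 × 0.03954 = 898.2 N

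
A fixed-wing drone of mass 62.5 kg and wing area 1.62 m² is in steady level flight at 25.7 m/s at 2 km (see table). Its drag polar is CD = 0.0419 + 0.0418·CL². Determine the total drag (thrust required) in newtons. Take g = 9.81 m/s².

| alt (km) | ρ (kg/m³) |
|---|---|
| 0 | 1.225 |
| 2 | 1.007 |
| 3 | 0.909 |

D = 51.7 N

At 2 km, from the table: ρ = 1.007 kg/m³.
Level flight ⇒ L = W = m·g = 62.5 × 9.81 = 613.12 N.
Dynamic pressure q = 0.5 × 1.007 × 25.7² = 332.6 Pa.
CL = W/(q·S) = 613.12 / (332.6 × 1.62) = 1.138.
CD = 0.0419 + 0.0418 × 1.138² = 0.09604.
D = q·S·CD = 332.6 × 1.62 × 0.09604 = 51.74 N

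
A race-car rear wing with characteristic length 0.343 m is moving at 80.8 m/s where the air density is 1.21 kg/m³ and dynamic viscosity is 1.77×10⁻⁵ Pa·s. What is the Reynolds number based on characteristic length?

Re = ρ·v·c/μ = 1.21 × 80.8 × 0.343 / (1.77×10⁻⁵) = 1.89×10^6

Re = 1.89×10^6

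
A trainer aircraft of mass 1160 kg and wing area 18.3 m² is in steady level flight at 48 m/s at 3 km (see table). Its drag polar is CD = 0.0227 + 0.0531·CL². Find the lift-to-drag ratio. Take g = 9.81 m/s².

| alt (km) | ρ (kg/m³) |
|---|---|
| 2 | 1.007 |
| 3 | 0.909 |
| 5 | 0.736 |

L/D = 14.3

At 3 km, from the table: ρ = 0.909 kg/m³.
Weight W = mg = 1160 × 9.81 = 11380 N; in level flight L = W.
Dynamic pressure q = 0.5 × 0.909 × 48² = 1047 Pa.
CL = 2W/(ρv²S) = 2×11380/(0.909×48²×18.3) = 0.5938.
CD = 0.0227 + 0.0531 × 0.5938² = 0.04142.
L/D = CL/CD = 0.5938 / 0.04142 = 14.3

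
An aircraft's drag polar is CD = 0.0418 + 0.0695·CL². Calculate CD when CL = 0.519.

CD = 0.0605

CD = 0.0418 + 0.0695 × 0.519² = 0.0418 + 0.01872 = 0.0605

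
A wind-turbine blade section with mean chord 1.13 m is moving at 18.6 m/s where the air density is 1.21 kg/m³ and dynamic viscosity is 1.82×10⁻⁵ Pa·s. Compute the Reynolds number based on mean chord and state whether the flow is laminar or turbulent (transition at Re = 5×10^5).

Re = 1.4×10^6 (turbulent)

Re = ρ·v·c/μ = 1.21 × 18.6 × 1.13 / (1.82×10⁻⁵) = 1.4×10^6
Since 1.4×10^6 > 5×10^5, the flow is turbulent.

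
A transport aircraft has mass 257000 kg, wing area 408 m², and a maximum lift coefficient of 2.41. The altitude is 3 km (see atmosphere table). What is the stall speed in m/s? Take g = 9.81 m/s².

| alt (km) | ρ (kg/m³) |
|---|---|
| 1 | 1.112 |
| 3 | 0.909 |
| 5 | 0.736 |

At 3 km, from the table: ρ = 0.909 kg/m³.
At stall, lift equals weight: L = W = m·g = 257000 × 9.81 = 2.521×10^6 N.
V_stall = √(2W/(ρ·S·CL,max)) = √(2 × 2.521×10^6 / (0.909 × 408 × 2.41))
V_stall = √5641 = 75.1 m/s

V_stall = 75.1 m/s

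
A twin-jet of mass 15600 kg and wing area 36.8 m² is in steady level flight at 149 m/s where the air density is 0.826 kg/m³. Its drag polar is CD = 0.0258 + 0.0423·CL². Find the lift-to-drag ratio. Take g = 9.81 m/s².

In steady level flight, lift balances weight: W = mg = 15600 × 9.81 = 1.5304×10^5 N.
q = ½ρv² = ½ × 0.826 × 149² = 9169 Pa.
Required CL = L/(qS) = 1.5304×10^5/(9169·36.8) = 0.4535.
CD = 0.0258 + 0.0423 × 0.4535² = 0.0345.
L/D = CL/CD = 0.4535 / 0.0345 = 13.1

L/D = 13.1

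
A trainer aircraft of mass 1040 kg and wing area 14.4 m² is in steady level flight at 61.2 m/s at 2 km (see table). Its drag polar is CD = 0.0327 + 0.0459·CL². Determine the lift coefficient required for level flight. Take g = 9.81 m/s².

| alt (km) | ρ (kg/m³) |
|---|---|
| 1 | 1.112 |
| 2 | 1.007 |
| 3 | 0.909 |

CL = 0.376

At 2 km, from the table: ρ = 1.007 kg/m³.
In steady level flight, lift balances weight: W = mg = 1040 × 9.81 = 10202 N.
q = ½ρv² = ½ × 1.007 × 61.2² = 1886 Pa.
Required CL = L/(qS) = 10202/(1886·14.4) = 0.3757.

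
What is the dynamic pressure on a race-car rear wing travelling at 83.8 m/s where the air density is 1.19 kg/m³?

q = ½ρv² = ½ × 1.19 × 83.8² = 4180 Pa

q = 4180 Pa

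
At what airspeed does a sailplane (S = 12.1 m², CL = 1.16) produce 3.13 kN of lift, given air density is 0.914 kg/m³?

L = ½ρv²S·CL ⇒ v = √(2L/(ρ·S·CL))
v = √(2 × 3130 / (0.914 × 12.1 × 1.16)) = √488 = 22.1 m/s

v = 22.1 m/s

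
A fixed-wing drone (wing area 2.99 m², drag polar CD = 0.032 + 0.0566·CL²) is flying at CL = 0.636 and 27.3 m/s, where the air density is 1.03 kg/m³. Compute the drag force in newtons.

D = 63 N

CD = 0.032 + 0.0566 × 0.636² = 0.05489
D = ½ρv²S·CD = ½ × 1.03 × 27.3² × 2.99 × 0.05489 = 63 N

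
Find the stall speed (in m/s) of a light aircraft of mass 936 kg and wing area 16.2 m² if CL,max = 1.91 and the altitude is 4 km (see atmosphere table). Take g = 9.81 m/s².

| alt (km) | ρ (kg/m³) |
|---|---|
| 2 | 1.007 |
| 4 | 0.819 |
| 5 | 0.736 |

At 4 km, from the table: ρ = 0.819 kg/m³.
Weight W = mg = 936 × 9.81 = 9182 N.
From L = ½ρV²S·CL,max = W: V_stall = √(2W/(ρSCL,max)) = √(2·9182/(0.819·16.2·1.91))
V_stall = √724.7 = 26.9 m/s

V_stall = 26.9 m/s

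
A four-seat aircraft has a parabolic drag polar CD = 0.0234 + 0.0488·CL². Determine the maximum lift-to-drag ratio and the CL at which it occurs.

For CD = CD0 + K·CL², (L/D)max occurs at CL* = √(CD0/K) and equals 1/(2√(K·CD0)).
(L/D)max = 1/(2√(0.0488 × 0.0234)) = 1/(2 × 0.03379) = 14.8
CL* = √(0.0234/0.0488) = 0.692

(L/D)max = 14.8, at CL = 0.692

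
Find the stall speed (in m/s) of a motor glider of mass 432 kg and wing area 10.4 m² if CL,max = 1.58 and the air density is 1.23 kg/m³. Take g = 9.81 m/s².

Stall occurs when L = W at CL,max. W = mg = 432 × 9.81 = 4238 N.
V_stall = √(2W/(ρ·S·CL,max)) = √(2 × 4238 / (1.23 × 10.4 × 1.58))
V_stall = √419.4 = 20.5 m/s

V_stall = 20.5 m/s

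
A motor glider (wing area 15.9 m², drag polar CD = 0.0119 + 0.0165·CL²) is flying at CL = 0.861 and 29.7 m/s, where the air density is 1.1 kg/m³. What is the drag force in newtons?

CD = 0.0119 + 0.0165 × 0.861² = 0.02413
D = ½ρv²S·CD = ½ × 1.1 × 29.7² × 15.9 × 0.02413 = 186 N

D = 186 N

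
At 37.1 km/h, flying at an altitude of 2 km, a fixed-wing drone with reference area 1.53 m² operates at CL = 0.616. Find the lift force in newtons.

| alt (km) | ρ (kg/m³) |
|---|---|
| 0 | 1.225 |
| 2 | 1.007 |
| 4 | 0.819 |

L = 50.4 N

At 2 km, from the table: ρ = 1.007 kg/m³.
Convert speed: v = 37.1 km/h ÷ 3.6 = 10.31 m/s.
Dynamic pressure q = ½ρv² = ½ × 1.007 × 10.31² = 53.47 Pa.
L = q·S·CL = 53.47 × 1.53 × 0.616 = 50.4 N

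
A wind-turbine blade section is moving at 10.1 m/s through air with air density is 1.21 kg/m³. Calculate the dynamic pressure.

q = 61.7 Pa

q = ½ρv² = ½ × 1.21 × 10.1² = 61.7 Pa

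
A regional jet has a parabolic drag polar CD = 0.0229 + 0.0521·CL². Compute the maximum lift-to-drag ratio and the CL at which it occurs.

For CD = CD0 + K·CL², (L/D)max occurs at CL* = √(CD0/K) and equals 1/(2√(K·CD0)).
(L/D)max = 1/(2√(0.0521 × 0.0229)) = 1/(2 × 0.03454) = 14.5
CL* = √(0.0229/0.0521) = 0.663

(L/D)max = 14.5, at CL = 0.663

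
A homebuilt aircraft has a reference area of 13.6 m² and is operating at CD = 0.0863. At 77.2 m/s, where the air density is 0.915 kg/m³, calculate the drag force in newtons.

D = ½ρv²S·CD = ½ × 0.915 × 77.2² × 13.6 × 0.0863 = 3200 N

D = 3200 N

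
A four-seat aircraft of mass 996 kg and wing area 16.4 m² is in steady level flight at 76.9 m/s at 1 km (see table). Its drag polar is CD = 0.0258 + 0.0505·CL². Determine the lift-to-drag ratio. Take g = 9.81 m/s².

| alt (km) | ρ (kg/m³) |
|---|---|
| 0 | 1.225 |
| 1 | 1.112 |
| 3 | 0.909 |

At 1 km, from the table: ρ = 1.112 kg/m³.
In steady level flight, lift balances weight: W = mg = 996 × 9.81 = 9770.8 N.
q = ½ρv² = ½ × 1.112 × 76.9² = 3288 Pa.
CL = W/(q·S) = 9770.8 / (3288 × 16.4) = 0.1812.
CD = 0.0258 + 0.0505 × 0.1812² = 0.02746.
L/D = CL/CD = 0.1812 / 0.02746 = 6.6

L/D = 6.6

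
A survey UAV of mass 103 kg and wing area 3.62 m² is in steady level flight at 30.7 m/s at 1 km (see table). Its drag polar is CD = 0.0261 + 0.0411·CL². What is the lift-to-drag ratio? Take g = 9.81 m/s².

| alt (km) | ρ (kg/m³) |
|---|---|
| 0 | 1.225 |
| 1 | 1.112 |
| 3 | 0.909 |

At 1 km, from the table: ρ = 1.112 kg/m³.
Weight W = mg = 103 × 9.81 = 1010.4 N; in level flight L = W.
Dynamic pressure q = 0.5 × 1.112 × 30.7² = 524 Pa.
CL = 2W/(ρv²S) = 2×1010.4/(1.112×30.7²×3.62) = 0.5327.
CD = 0.0261 + 0.0411 × 0.5327² = 0.03776.
L/D = CL/CD = 0.5327 / 0.03776 = 14.1

L/D = 14.1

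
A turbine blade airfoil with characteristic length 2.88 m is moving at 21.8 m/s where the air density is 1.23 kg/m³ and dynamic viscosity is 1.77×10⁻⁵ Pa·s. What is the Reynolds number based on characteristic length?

Re = 4.36×10^6

Re = ρ·v·c/μ = 1.23 × 21.8 × 2.88 / (1.77×10⁻⁵) = 4.36×10^6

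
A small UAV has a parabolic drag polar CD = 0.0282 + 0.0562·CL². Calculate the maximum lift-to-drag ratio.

(L/D)max = 12.6

For CD = CD0 + K·CL², (L/D)max occurs at CL* = √(CD0/K) and equals 1/(2√(K·CD0)).
(L/D)max = 1/(2√(0.0562 × 0.0282)) = 1/(2 × 0.03981) = 12.6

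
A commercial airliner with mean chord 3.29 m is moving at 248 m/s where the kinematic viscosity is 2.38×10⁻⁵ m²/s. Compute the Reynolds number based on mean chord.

Re = 3.43×10^7

Re = v·c/ν = 248 × 3.29 / (2.38×10⁻⁵) = 3.43×10^7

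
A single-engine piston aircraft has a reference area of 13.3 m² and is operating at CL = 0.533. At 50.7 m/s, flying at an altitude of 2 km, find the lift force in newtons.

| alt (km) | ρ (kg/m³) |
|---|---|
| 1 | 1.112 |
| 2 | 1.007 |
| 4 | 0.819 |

At 2 km, from the table: ρ = 1.007 kg/m³.
L = ½ρv²S·CL = ½ × 1.007 × 50.7² × 13.3 × 0.533 = 9170 N ≈ 9.17 kN

L = 9170 N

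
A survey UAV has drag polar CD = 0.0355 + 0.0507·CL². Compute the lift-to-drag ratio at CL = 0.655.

L/D = 11.4

CD = 0.0355 + 0.0507 × 0.655² = 0.05725
L/D = CL/CD = 0.655 / 0.05725 = 11.4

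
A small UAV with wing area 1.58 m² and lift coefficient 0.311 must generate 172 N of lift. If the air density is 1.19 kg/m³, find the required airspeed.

v = 24.3 m/s

L = ½ρv²S·CL ⇒ v = √(2L/(ρ·S·CL))
v = √(2 × 172 / (1.19 × 1.58 × 0.311)) = √588.3 = 24.3 m/s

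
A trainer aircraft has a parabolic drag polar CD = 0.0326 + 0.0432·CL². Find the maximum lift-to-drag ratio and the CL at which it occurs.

For CD = CD0 + K·CL², (L/D)max occurs at CL* = √(CD0/K) and equals 1/(2√(K·CD0)).
(L/D)max = 1/(2√(0.0432 × 0.0326)) = 1/(2 × 0.03753) = 13.3
CL* = √(0.0326/0.0432) = 0.869

(L/D)max = 13.3, at CL = 0.869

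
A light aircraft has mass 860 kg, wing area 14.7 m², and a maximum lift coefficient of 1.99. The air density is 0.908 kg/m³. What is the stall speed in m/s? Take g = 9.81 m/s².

V_stall = 25.2 m/s

Stall occurs when L = W at CL,max. W = mg = 860 × 9.81 = 8437 N.
V_stall = √(2W/(ρ·S·CL,max)) = √(2 × 8437 / (0.908 × 14.7 × 1.99))
V_stall = √635.2 = 25.2 m/s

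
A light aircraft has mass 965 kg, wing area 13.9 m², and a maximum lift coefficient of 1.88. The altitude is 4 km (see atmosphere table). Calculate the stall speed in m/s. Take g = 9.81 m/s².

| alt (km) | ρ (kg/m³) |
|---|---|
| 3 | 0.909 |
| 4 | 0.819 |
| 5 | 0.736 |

V_stall = 29.7 m/s

At 4 km, from the table: ρ = 0.819 kg/m³.
Weight W = mg = 965 × 9.81 = 9467 N.
V_stall = √(2W/(ρ·S·CL,max)) = √(2 × 9467 / (0.819 × 13.9 × 1.88))
V_stall = √884.6 = 29.7 m/s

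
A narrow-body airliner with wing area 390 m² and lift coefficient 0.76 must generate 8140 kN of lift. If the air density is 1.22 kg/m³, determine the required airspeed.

v = 212 m/s

L = ½ρv²S·CL ⇒ v = √(2L/(ρ·S·CL))
v = √(2 × 8.14×10^6 / (1.22 × 390 × 0.76)) = √45020 = 212 m/s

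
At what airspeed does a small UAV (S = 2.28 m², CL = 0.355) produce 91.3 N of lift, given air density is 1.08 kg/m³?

v = 14.5 m/s

L = ½ρv²S·CL ⇒ v = √(2L/(ρ·S·CL))
v = √(2 × 91.3 / (1.08 × 2.28 × 0.355)) = √208.9 = 14.5 m/s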